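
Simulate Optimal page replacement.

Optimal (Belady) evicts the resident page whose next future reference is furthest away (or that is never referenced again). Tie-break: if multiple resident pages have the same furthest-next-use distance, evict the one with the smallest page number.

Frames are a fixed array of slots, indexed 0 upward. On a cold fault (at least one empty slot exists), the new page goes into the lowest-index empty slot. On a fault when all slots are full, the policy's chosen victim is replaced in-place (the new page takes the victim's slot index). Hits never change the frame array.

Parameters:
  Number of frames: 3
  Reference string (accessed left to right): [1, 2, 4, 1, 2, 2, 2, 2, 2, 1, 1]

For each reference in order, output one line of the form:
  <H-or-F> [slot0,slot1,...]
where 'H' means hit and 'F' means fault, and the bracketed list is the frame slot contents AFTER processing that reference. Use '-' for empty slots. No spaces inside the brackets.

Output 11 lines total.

F [1,-,-]
F [1,2,-]
F [1,2,4]
H [1,2,4]
H [1,2,4]
H [1,2,4]
H [1,2,4]
H [1,2,4]
H [1,2,4]
H [1,2,4]
H [1,2,4]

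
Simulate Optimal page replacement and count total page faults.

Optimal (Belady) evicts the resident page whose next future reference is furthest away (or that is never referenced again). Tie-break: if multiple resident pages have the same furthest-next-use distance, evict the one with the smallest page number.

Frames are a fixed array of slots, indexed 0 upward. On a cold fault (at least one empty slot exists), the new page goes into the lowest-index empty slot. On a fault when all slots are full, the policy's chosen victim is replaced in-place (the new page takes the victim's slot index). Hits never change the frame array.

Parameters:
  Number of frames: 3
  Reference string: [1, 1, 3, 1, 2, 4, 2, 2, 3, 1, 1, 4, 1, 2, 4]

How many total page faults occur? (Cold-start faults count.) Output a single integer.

Answer: 5

Derivation:
Step 0: ref 1 → FAULT, frames=[1,-,-]
Step 1: ref 1 → HIT, frames=[1,-,-]
Step 2: ref 3 → FAULT, frames=[1,3,-]
Step 3: ref 1 → HIT, frames=[1,3,-]
Step 4: ref 2 → FAULT, frames=[1,3,2]
Step 5: ref 4 → FAULT (evict 1), frames=[4,3,2]
Step 6: ref 2 → HIT, frames=[4,3,2]
Step 7: ref 2 → HIT, frames=[4,3,2]
Step 8: ref 3 → HIT, frames=[4,3,2]
Step 9: ref 1 → FAULT (evict 3), frames=[4,1,2]
Step 10: ref 1 → HIT, frames=[4,1,2]
Step 11: ref 4 → HIT, frames=[4,1,2]
Step 12: ref 1 → HIT, frames=[4,1,2]
Step 13: ref 2 → HIT, frames=[4,1,2]
Step 14: ref 4 → HIT, frames=[4,1,2]
Total faults: 5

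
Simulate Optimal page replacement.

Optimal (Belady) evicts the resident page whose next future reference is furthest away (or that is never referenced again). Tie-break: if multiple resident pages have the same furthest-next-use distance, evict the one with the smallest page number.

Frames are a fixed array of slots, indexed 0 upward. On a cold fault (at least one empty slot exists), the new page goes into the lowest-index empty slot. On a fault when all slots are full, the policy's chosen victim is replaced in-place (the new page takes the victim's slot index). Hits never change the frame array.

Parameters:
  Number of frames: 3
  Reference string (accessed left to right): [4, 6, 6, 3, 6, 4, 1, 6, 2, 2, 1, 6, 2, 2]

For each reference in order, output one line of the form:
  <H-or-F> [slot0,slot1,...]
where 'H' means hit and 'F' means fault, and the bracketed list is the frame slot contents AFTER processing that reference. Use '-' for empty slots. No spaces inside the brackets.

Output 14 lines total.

F [4,-,-]
F [4,6,-]
H [4,6,-]
F [4,6,3]
H [4,6,3]
H [4,6,3]
F [4,6,1]
H [4,6,1]
F [2,6,1]
H [2,6,1]
H [2,6,1]
H [2,6,1]
H [2,6,1]
H [2,6,1]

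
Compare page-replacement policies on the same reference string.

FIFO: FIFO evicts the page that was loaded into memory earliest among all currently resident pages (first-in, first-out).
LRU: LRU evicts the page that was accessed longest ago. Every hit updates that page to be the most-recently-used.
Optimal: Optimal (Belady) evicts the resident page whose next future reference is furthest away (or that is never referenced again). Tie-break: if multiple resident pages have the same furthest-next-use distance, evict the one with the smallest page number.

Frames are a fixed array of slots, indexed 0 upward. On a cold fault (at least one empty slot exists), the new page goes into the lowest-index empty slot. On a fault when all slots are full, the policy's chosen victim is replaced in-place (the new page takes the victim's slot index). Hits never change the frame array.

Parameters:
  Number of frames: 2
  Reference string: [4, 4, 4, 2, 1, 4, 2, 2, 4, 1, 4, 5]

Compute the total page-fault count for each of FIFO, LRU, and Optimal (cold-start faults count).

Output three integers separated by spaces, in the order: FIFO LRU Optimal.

--- FIFO ---
  step 0: ref 4 -> FAULT, frames=[4,-] (faults so far: 1)
  step 1: ref 4 -> HIT, frames=[4,-] (faults so far: 1)
  step 2: ref 4 -> HIT, frames=[4,-] (faults so far: 1)
  step 3: ref 2 -> FAULT, frames=[4,2] (faults so far: 2)
  step 4: ref 1 -> FAULT, evict 4, frames=[1,2] (faults so far: 3)
  step 5: ref 4 -> FAULT, evict 2, frames=[1,4] (faults so far: 4)
  step 6: ref 2 -> FAULT, evict 1, frames=[2,4] (faults so far: 5)
  step 7: ref 2 -> HIT, frames=[2,4] (faults so far: 5)
  step 8: ref 4 -> HIT, frames=[2,4] (faults so far: 5)
  step 9: ref 1 -> FAULT, evict 4, frames=[2,1] (faults so far: 6)
  step 10: ref 4 -> FAULT, evict 2, frames=[4,1] (faults so far: 7)
  step 11: ref 5 -> FAULT, evict 1, frames=[4,5] (faults so far: 8)
  FIFO total faults: 8
--- LRU ---
  step 0: ref 4 -> FAULT, frames=[4,-] (faults so far: 1)
  step 1: ref 4 -> HIT, frames=[4,-] (faults so far: 1)
  step 2: ref 4 -> HIT, frames=[4,-] (faults so far: 1)
  step 3: ref 2 -> FAULT, frames=[4,2] (faults so far: 2)
  step 4: ref 1 -> FAULT, evict 4, frames=[1,2] (faults so far: 3)
  step 5: ref 4 -> FAULT, evict 2, frames=[1,4] (faults so far: 4)
  step 6: ref 2 -> FAULT, evict 1, frames=[2,4] (faults so far: 5)
  step 7: ref 2 -> HIT, frames=[2,4] (faults so far: 5)
  step 8: ref 4 -> HIT, frames=[2,4] (faults so far: 5)
  step 9: ref 1 -> FAULT, evict 2, frames=[1,4] (faults so far: 6)
  step 10: ref 4 -> HIT, frames=[1,4] (faults so far: 6)
  step 11: ref 5 -> FAULT, evict 1, frames=[5,4] (faults so far: 7)
  LRU total faults: 7
--- Optimal ---
  step 0: ref 4 -> FAULT, frames=[4,-] (faults so far: 1)
  step 1: ref 4 -> HIT, frames=[4,-] (faults so far: 1)
  step 2: ref 4 -> HIT, frames=[4,-] (faults so far: 1)
  step 3: ref 2 -> FAULT, frames=[4,2] (faults so far: 2)
  step 4: ref 1 -> FAULT, evict 2, frames=[4,1] (faults so far: 3)
  step 5: ref 4 -> HIT, frames=[4,1] (faults so far: 3)
  step 6: ref 2 -> FAULT, evict 1, frames=[4,2] (faults so far: 4)
  step 7: ref 2 -> HIT, frames=[4,2] (faults so far: 4)
  step 8: ref 4 -> HIT, frames=[4,2] (faults so far: 4)
  step 9: ref 1 -> FAULT, evict 2, frames=[4,1] (faults so far: 5)
  step 10: ref 4 -> HIT, frames=[4,1] (faults so far: 5)
  step 11: ref 5 -> FAULT, evict 1, frames=[4,5] (faults so far: 6)
  Optimal total faults: 6

Answer: 8 7 6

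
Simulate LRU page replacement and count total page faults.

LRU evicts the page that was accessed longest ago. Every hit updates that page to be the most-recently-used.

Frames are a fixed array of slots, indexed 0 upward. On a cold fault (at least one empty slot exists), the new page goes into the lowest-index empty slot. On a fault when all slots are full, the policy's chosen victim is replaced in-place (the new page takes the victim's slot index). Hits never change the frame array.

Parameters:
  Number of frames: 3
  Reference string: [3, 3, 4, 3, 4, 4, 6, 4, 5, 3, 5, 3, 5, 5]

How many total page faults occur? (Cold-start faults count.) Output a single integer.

Answer: 5

Derivation:
Step 0: ref 3 → FAULT, frames=[3,-,-]
Step 1: ref 3 → HIT, frames=[3,-,-]
Step 2: ref 4 → FAULT, frames=[3,4,-]
Step 3: ref 3 → HIT, frames=[3,4,-]
Step 4: ref 4 → HIT, frames=[3,4,-]
Step 5: ref 4 → HIT, frames=[3,4,-]
Step 6: ref 6 → FAULT, frames=[3,4,6]
Step 7: ref 4 → HIT, frames=[3,4,6]
Step 8: ref 5 → FAULT (evict 3), frames=[5,4,6]
Step 9: ref 3 → FAULT (evict 6), frames=[5,4,3]
Step 10: ref 5 → HIT, frames=[5,4,3]
Step 11: ref 3 → HIT, frames=[5,4,3]
Step 12: ref 5 → HIT, frames=[5,4,3]
Step 13: ref 5 → HIT, frames=[5,4,3]
Total faults: 5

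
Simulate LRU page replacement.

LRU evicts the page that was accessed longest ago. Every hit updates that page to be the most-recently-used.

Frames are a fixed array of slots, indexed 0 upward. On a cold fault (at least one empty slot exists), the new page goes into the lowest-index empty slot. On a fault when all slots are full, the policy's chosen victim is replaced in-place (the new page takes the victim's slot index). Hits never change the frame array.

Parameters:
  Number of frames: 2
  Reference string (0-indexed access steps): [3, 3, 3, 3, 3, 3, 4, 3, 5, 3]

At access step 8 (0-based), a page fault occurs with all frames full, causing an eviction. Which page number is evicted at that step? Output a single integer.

Step 0: ref 3 -> FAULT, frames=[3,-]
Step 1: ref 3 -> HIT, frames=[3,-]
Step 2: ref 3 -> HIT, frames=[3,-]
Step 3: ref 3 -> HIT, frames=[3,-]
Step 4: ref 3 -> HIT, frames=[3,-]
Step 5: ref 3 -> HIT, frames=[3,-]
Step 6: ref 4 -> FAULT, frames=[3,4]
Step 7: ref 3 -> HIT, frames=[3,4]
Step 8: ref 5 -> FAULT, evict 4, frames=[3,5]
At step 8: evicted page 4

Answer: 4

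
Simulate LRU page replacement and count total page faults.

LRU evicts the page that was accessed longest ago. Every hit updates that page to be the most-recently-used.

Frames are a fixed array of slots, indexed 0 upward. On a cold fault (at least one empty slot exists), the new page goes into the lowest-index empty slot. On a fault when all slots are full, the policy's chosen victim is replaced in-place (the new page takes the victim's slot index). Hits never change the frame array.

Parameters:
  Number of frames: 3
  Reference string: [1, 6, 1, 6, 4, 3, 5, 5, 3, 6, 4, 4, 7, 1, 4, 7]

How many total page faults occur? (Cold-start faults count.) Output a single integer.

Answer: 9

Derivation:
Step 0: ref 1 → FAULT, frames=[1,-,-]
Step 1: ref 6 → FAULT, frames=[1,6,-]
Step 2: ref 1 → HIT, frames=[1,6,-]
Step 3: ref 6 → HIT, frames=[1,6,-]
Step 4: ref 4 → FAULT, frames=[1,6,4]
Step 5: ref 3 → FAULT (evict 1), frames=[3,6,4]
Step 6: ref 5 → FAULT (evict 6), frames=[3,5,4]
Step 7: ref 5 → HIT, frames=[3,5,4]
Step 8: ref 3 → HIT, frames=[3,5,4]
Step 9: ref 6 → FAULT (evict 4), frames=[3,5,6]
Step 10: ref 4 → FAULT (evict 5), frames=[3,4,6]
Step 11: ref 4 → HIT, frames=[3,4,6]
Step 12: ref 7 → FAULT (evict 3), frames=[7,4,6]
Step 13: ref 1 → FAULT (evict 6), frames=[7,4,1]
Step 14: ref 4 → HIT, frames=[7,4,1]
Step 15: ref 7 → HIT, frames=[7,4,1]
Total faults: 9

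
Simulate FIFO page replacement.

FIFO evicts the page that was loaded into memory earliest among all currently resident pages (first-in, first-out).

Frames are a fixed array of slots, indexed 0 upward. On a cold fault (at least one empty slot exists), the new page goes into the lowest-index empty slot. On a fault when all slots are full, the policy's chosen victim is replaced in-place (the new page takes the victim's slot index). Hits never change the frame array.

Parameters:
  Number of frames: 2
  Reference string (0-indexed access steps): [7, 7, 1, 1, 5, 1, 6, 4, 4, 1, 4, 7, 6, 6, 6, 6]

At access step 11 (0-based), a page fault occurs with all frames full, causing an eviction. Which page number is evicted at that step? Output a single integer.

Step 0: ref 7 -> FAULT, frames=[7,-]
Step 1: ref 7 -> HIT, frames=[7,-]
Step 2: ref 1 -> FAULT, frames=[7,1]
Step 3: ref 1 -> HIT, frames=[7,1]
Step 4: ref 5 -> FAULT, evict 7, frames=[5,1]
Step 5: ref 1 -> HIT, frames=[5,1]
Step 6: ref 6 -> FAULT, evict 1, frames=[5,6]
Step 7: ref 4 -> FAULT, evict 5, frames=[4,6]
Step 8: ref 4 -> HIT, frames=[4,6]
Step 9: ref 1 -> FAULT, evict 6, frames=[4,1]
Step 10: ref 4 -> HIT, frames=[4,1]
Step 11: ref 7 -> FAULT, evict 4, frames=[7,1]
At step 11: evicted page 4

Answer: 4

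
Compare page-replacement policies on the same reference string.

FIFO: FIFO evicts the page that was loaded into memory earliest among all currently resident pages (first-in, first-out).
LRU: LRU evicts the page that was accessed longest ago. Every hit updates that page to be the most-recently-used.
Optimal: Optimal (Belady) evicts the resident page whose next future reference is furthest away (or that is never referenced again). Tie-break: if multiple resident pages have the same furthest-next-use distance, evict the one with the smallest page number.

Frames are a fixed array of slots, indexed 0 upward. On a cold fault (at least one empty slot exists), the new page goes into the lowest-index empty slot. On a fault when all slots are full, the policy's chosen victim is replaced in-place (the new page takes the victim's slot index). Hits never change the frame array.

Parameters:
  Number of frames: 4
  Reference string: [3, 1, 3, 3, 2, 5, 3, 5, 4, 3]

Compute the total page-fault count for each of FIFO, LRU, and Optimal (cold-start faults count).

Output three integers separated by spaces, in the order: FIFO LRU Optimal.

--- FIFO ---
  step 0: ref 3 -> FAULT, frames=[3,-,-,-] (faults so far: 1)
  step 1: ref 1 -> FAULT, frames=[3,1,-,-] (faults so far: 2)
  step 2: ref 3 -> HIT, frames=[3,1,-,-] (faults so far: 2)
  step 3: ref 3 -> HIT, frames=[3,1,-,-] (faults so far: 2)
  step 4: ref 2 -> FAULT, frames=[3,1,2,-] (faults so far: 3)
  step 5: ref 5 -> FAULT, frames=[3,1,2,5] (faults so far: 4)
  step 6: ref 3 -> HIT, frames=[3,1,2,5] (faults so far: 4)
  step 7: ref 5 -> HIT, frames=[3,1,2,5] (faults so far: 4)
  step 8: ref 4 -> FAULT, evict 3, frames=[4,1,2,5] (faults so far: 5)
  step 9: ref 3 -> FAULT, evict 1, frames=[4,3,2,5] (faults so far: 6)
  FIFO total faults: 6
--- LRU ---
  step 0: ref 3 -> FAULT, frames=[3,-,-,-] (faults so far: 1)
  step 1: ref 1 -> FAULT, frames=[3,1,-,-] (faults so far: 2)
  step 2: ref 3 -> HIT, frames=[3,1,-,-] (faults so far: 2)
  step 3: ref 3 -> HIT, frames=[3,1,-,-] (faults so far: 2)
  step 4: ref 2 -> FAULT, frames=[3,1,2,-] (faults so far: 3)
  step 5: ref 5 -> FAULT, frames=[3,1,2,5] (faults so far: 4)
  step 6: ref 3 -> HIT, frames=[3,1,2,5] (faults so far: 4)
  step 7: ref 5 -> HIT, frames=[3,1,2,5] (faults so far: 4)
  step 8: ref 4 -> FAULT, evict 1, frames=[3,4,2,5] (faults so far: 5)
  step 9: ref 3 -> HIT, frames=[3,4,2,5] (faults so far: 5)
  LRU total faults: 5
--- Optimal ---
  step 0: ref 3 -> FAULT, frames=[3,-,-,-] (faults so far: 1)
  step 1: ref 1 -> FAULT, frames=[3,1,-,-] (faults so far: 2)
  step 2: ref 3 -> HIT, frames=[3,1,-,-] (faults so far: 2)
  step 3: ref 3 -> HIT, frames=[3,1,-,-] (faults so far: 2)
  step 4: ref 2 -> FAULT, frames=[3,1,2,-] (faults so far: 3)
  step 5: ref 5 -> FAULT, frames=[3,1,2,5] (faults so far: 4)
  step 6: ref 3 -> HIT, frames=[3,1,2,5] (faults so far: 4)
  step 7: ref 5 -> HIT, frames=[3,1,2,5] (faults so far: 4)
  step 8: ref 4 -> FAULT, evict 1, frames=[3,4,2,5] (faults so far: 5)
  step 9: ref 3 -> HIT, frames=[3,4,2,5] (faults so far: 5)
  Optimal total faults: 5

Answer: 6 5 5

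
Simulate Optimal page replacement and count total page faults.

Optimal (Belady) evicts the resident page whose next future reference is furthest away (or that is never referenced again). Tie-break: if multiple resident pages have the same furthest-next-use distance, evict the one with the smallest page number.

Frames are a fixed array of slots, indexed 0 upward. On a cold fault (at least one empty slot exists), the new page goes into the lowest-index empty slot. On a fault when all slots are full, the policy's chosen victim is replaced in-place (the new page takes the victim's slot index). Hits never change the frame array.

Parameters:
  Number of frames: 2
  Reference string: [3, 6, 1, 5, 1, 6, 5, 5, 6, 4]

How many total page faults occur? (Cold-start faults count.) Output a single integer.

Step 0: ref 3 → FAULT, frames=[3,-]
Step 1: ref 6 → FAULT, frames=[3,6]
Step 2: ref 1 → FAULT (evict 3), frames=[1,6]
Step 3: ref 5 → FAULT (evict 6), frames=[1,5]
Step 4: ref 1 → HIT, frames=[1,5]
Step 5: ref 6 → FAULT (evict 1), frames=[6,5]
Step 6: ref 5 → HIT, frames=[6,5]
Step 7: ref 5 → HIT, frames=[6,5]
Step 8: ref 6 → HIT, frames=[6,5]
Step 9: ref 4 → FAULT (evict 5), frames=[6,4]
Total faults: 6

Answer: 6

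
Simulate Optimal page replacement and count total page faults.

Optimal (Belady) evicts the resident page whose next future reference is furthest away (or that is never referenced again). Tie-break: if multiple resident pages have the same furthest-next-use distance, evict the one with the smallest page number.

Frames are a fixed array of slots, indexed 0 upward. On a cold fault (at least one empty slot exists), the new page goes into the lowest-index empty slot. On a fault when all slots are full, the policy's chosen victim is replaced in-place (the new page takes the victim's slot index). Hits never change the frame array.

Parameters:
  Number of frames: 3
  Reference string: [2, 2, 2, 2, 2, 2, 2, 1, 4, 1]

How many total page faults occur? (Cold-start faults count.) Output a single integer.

Step 0: ref 2 → FAULT, frames=[2,-,-]
Step 1: ref 2 → HIT, frames=[2,-,-]
Step 2: ref 2 → HIT, frames=[2,-,-]
Step 3: ref 2 → HIT, frames=[2,-,-]
Step 4: ref 2 → HIT, frames=[2,-,-]
Step 5: ref 2 → HIT, frames=[2,-,-]
Step 6: ref 2 → HIT, frames=[2,-,-]
Step 7: ref 1 → FAULT, frames=[2,1,-]
Step 8: ref 4 → FAULT, frames=[2,1,4]
Step 9: ref 1 → HIT, frames=[2,1,4]
Total faults: 3

Answer: 3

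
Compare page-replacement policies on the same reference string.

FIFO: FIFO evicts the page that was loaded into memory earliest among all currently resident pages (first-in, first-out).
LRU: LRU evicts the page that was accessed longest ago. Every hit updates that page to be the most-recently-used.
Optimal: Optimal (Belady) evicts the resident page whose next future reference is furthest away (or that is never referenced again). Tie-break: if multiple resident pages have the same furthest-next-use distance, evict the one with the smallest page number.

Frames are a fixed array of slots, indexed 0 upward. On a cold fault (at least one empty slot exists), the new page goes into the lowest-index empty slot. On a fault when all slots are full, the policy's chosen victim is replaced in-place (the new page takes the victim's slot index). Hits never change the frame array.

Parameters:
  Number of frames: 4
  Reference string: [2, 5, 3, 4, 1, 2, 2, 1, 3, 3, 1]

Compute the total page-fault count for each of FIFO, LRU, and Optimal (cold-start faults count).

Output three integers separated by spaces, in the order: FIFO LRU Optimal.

--- FIFO ---
  step 0: ref 2 -> FAULT, frames=[2,-,-,-] (faults so far: 1)
  step 1: ref 5 -> FAULT, frames=[2,5,-,-] (faults so far: 2)
  step 2: ref 3 -> FAULT, frames=[2,5,3,-] (faults so far: 3)
  step 3: ref 4 -> FAULT, frames=[2,5,3,4] (faults so far: 4)
  step 4: ref 1 -> FAULT, evict 2, frames=[1,5,3,4] (faults so far: 5)
  step 5: ref 2 -> FAULT, evict 5, frames=[1,2,3,4] (faults so far: 6)
  step 6: ref 2 -> HIT, frames=[1,2,3,4] (faults so far: 6)
  step 7: ref 1 -> HIT, frames=[1,2,3,4] (faults so far: 6)
  step 8: ref 3 -> HIT, frames=[1,2,3,4] (faults so far: 6)
  step 9: ref 3 -> HIT, frames=[1,2,3,4] (faults so far: 6)
  step 10: ref 1 -> HIT, frames=[1,2,3,4] (faults so far: 6)
  FIFO total faults: 6
--- LRU ---
  step 0: ref 2 -> FAULT, frames=[2,-,-,-] (faults so far: 1)
  step 1: ref 5 -> FAULT, frames=[2,5,-,-] (faults so far: 2)
  step 2: ref 3 -> FAULT, frames=[2,5,3,-] (faults so far: 3)
  step 3: ref 4 -> FAULT, frames=[2,5,3,4] (faults so far: 4)
  step 4: ref 1 -> FAULT, evict 2, frames=[1,5,3,4] (faults so far: 5)
  step 5: ref 2 -> FAULT, evict 5, frames=[1,2,3,4] (faults so far: 6)
  step 6: ref 2 -> HIT, frames=[1,2,3,4] (faults so far: 6)
  step 7: ref 1 -> HIT, frames=[1,2,3,4] (faults so far: 6)
  step 8: ref 3 -> HIT, frames=[1,2,3,4] (faults so far: 6)
  step 9: ref 3 -> HIT, frames=[1,2,3,4] (faults so far: 6)
  step 10: ref 1 -> HIT, frames=[1,2,3,4] (faults so far: 6)
  LRU total faults: 6
--- Optimal ---
  step 0: ref 2 -> FAULT, frames=[2,-,-,-] (faults so far: 1)
  step 1: ref 5 -> FAULT, frames=[2,5,-,-] (faults so far: 2)
  step 2: ref 3 -> FAULT, frames=[2,5,3,-] (faults so far: 3)
  step 3: ref 4 -> FAULT, frames=[2,5,3,4] (faults so far: 4)
  step 4: ref 1 -> FAULT, evict 4, frames=[2,5,3,1] (faults so far: 5)
  step 5: ref 2 -> HIT, frames=[2,5,3,1] (faults so far: 5)
  step 6: ref 2 -> HIT, frames=[2,5,3,1] (faults so far: 5)
  step 7: ref 1 -> HIT, frames=[2,5,3,1] (faults so far: 5)
  step 8: ref 3 -> HIT, frames=[2,5,3,1] (faults so far: 5)
  step 9: ref 3 -> HIT, frames=[2,5,3,1] (faults so far: 5)
  step 10: ref 1 -> HIT, frames=[2,5,3,1] (faults so far: 5)
  Optimal total faults: 5

Answer: 6 6 5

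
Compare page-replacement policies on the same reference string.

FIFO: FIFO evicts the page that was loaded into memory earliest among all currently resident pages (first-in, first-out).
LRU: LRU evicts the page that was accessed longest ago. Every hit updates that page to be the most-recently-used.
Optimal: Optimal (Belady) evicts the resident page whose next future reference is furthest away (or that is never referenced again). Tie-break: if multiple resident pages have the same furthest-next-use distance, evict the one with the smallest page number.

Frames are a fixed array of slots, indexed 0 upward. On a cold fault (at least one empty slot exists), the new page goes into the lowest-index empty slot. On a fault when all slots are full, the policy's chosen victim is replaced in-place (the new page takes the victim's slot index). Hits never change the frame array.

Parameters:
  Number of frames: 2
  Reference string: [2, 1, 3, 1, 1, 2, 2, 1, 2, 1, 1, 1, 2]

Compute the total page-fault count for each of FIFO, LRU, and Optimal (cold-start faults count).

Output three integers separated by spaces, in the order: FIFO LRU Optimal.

Answer: 5 4 4

Derivation:
--- FIFO ---
  step 0: ref 2 -> FAULT, frames=[2,-] (faults so far: 1)
  step 1: ref 1 -> FAULT, frames=[2,1] (faults so far: 2)
  step 2: ref 3 -> FAULT, evict 2, frames=[3,1] (faults so far: 3)
  step 3: ref 1 -> HIT, frames=[3,1] (faults so far: 3)
  step 4: ref 1 -> HIT, frames=[3,1] (faults so far: 3)
  step 5: ref 2 -> FAULT, evict 1, frames=[3,2] (faults so far: 4)
  step 6: ref 2 -> HIT, frames=[3,2] (faults so far: 4)
  step 7: ref 1 -> FAULT, evict 3, frames=[1,2] (faults so far: 5)
  step 8: ref 2 -> HIT, frames=[1,2] (faults so far: 5)
  step 9: ref 1 -> HIT, frames=[1,2] (faults so far: 5)
  step 10: ref 1 -> HIT, frames=[1,2] (faults so far: 5)
  step 11: ref 1 -> HIT, frames=[1,2] (faults so far: 5)
  step 12: ref 2 -> HIT, frames=[1,2] (faults so far: 5)
  FIFO total faults: 5
--- LRU ---
  step 0: ref 2 -> FAULT, frames=[2,-] (faults so far: 1)
  step 1: ref 1 -> FAULT, frames=[2,1] (faults so far: 2)
  step 2: ref 3 -> FAULT, evict 2, frames=[3,1] (faults so far: 3)
  step 3: ref 1 -> HIT, frames=[3,1] (faults so far: 3)
  step 4: ref 1 -> HIT, frames=[3,1] (faults so far: 3)
  step 5: ref 2 -> FAULT, evict 3, frames=[2,1] (faults so far: 4)
  step 6: ref 2 -> HIT, frames=[2,1] (faults so far: 4)
  step 7: ref 1 -> HIT, frames=[2,1] (faults so far: 4)
  step 8: ref 2 -> HIT, frames=[2,1] (faults so far: 4)
  step 9: ref 1 -> HIT, frames=[2,1] (faults so far: 4)
  step 10: ref 1 -> HIT, frames=[2,1] (faults so far: 4)
  step 11: ref 1 -> HIT, frames=[2,1] (faults so far: 4)
  step 12: ref 2 -> HIT, frames=[2,1] (faults so far: 4)
  LRU total faults: 4
--- Optimal ---
  step 0: ref 2 -> FAULT, frames=[2,-] (faults so far: 1)
  step 1: ref 1 -> FAULT, frames=[2,1] (faults so far: 2)
  step 2: ref 3 -> FAULT, evict 2, frames=[3,1] (faults so far: 3)
  step 3: ref 1 -> HIT, frames=[3,1] (faults so far: 3)
  step 4: ref 1 -> HIT, frames=[3,1] (faults so far: 3)
  step 5: ref 2 -> FAULT, evict 3, frames=[2,1] (faults so far: 4)
  step 6: ref 2 -> HIT, frames=[2,1] (faults so far: 4)
  step 7: ref 1 -> HIT, frames=[2,1] (faults so far: 4)
  step 8: ref 2 -> HIT, frames=[2,1] (faults so far: 4)
  step 9: ref 1 -> HIT, frames=[2,1] (faults so far: 4)
  step 10: ref 1 -> HIT, frames=[2,1] (faults so far: 4)
  step 11: ref 1 -> HIT, frames=[2,1] (faults so far: 4)
  step 12: ref 2 -> HIT, frames=[2,1] (faults so far: 4)
  Optimal total faults: 4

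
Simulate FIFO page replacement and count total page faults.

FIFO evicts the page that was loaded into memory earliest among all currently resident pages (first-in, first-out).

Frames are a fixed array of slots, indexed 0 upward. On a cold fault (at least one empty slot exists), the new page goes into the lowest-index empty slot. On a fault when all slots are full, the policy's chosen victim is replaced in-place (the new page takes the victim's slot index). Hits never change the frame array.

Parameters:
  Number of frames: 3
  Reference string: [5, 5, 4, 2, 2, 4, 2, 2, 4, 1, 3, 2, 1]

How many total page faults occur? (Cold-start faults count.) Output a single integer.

Answer: 5

Derivation:
Step 0: ref 5 → FAULT, frames=[5,-,-]
Step 1: ref 5 → HIT, frames=[5,-,-]
Step 2: ref 4 → FAULT, frames=[5,4,-]
Step 3: ref 2 → FAULT, frames=[5,4,2]
Step 4: ref 2 → HIT, frames=[5,4,2]
Step 5: ref 4 → HIT, frames=[5,4,2]
Step 6: ref 2 → HIT, frames=[5,4,2]
Step 7: ref 2 → HIT, frames=[5,4,2]
Step 8: ref 4 → HIT, frames=[5,4,2]
Step 9: ref 1 → FAULT (evict 5), frames=[1,4,2]
Step 10: ref 3 → FAULT (evict 4), frames=[1,3,2]
Step 11: ref 2 → HIT, frames=[1,3,2]
Step 12: ref 1 → HIT, frames=[1,3,2]
Total faults: 5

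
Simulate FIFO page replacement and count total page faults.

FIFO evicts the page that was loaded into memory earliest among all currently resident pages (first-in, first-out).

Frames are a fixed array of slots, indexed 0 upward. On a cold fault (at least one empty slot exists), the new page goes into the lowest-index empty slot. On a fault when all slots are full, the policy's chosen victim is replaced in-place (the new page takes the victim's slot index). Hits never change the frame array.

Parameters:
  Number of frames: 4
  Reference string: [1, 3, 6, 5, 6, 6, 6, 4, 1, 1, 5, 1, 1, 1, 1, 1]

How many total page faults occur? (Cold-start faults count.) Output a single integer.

Step 0: ref 1 → FAULT, frames=[1,-,-,-]
Step 1: ref 3 → FAULT, frames=[1,3,-,-]
Step 2: ref 6 → FAULT, frames=[1,3,6,-]
Step 3: ref 5 → FAULT, frames=[1,3,6,5]
Step 4: ref 6 → HIT, frames=[1,3,6,5]
Step 5: ref 6 → HIT, frames=[1,3,6,5]
Step 6: ref 6 → HIT, frames=[1,3,6,5]
Step 7: ref 4 → FAULT (evict 1), frames=[4,3,6,5]
Step 8: ref 1 → FAULT (evict 3), frames=[4,1,6,5]
Step 9: ref 1 → HIT, frames=[4,1,6,5]
Step 10: ref 5 → HIT, frames=[4,1,6,5]
Step 11: ref 1 → HIT, frames=[4,1,6,5]
Step 12: ref 1 → HIT, frames=[4,1,6,5]
Step 13: ref 1 → HIT, frames=[4,1,6,5]
Step 14: ref 1 → HIT, frames=[4,1,6,5]
Step 15: ref 1 → HIT, frames=[4,1,6,5]
Total faults: 6

Answer: 6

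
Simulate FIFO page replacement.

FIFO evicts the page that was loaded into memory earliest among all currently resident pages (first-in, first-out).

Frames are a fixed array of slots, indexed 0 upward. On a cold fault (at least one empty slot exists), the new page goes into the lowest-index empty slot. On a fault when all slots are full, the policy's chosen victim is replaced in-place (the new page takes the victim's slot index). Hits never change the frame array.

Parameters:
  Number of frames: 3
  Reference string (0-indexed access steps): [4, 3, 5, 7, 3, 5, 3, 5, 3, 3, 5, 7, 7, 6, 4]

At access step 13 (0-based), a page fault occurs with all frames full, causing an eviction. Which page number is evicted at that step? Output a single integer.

Step 0: ref 4 -> FAULT, frames=[4,-,-]
Step 1: ref 3 -> FAULT, frames=[4,3,-]
Step 2: ref 5 -> FAULT, frames=[4,3,5]
Step 3: ref 7 -> FAULT, evict 4, frames=[7,3,5]
Step 4: ref 3 -> HIT, frames=[7,3,5]
Step 5: ref 5 -> HIT, frames=[7,3,5]
Step 6: ref 3 -> HIT, frames=[7,3,5]
Step 7: ref 5 -> HIT, frames=[7,3,5]
Step 8: ref 3 -> HIT, frames=[7,3,5]
Step 9: ref 3 -> HIT, frames=[7,3,5]
Step 10: ref 5 -> HIT, frames=[7,3,5]
Step 11: ref 7 -> HIT, frames=[7,3,5]
Step 12: ref 7 -> HIT, frames=[7,3,5]
Step 13: ref 6 -> FAULT, evict 3, frames=[7,6,5]
At step 13: evicted page 3

Answer: 3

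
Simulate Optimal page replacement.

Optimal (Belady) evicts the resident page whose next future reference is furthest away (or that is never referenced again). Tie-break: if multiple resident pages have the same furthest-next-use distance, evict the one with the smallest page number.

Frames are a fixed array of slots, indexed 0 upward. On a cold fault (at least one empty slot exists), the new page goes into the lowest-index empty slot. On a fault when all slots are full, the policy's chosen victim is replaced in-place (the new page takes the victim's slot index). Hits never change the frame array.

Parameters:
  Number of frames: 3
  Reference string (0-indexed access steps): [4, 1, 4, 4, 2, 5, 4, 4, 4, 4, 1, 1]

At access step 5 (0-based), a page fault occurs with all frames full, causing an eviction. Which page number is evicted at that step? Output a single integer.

Answer: 2

Derivation:
Step 0: ref 4 -> FAULT, frames=[4,-,-]
Step 1: ref 1 -> FAULT, frames=[4,1,-]
Step 2: ref 4 -> HIT, frames=[4,1,-]
Step 3: ref 4 -> HIT, frames=[4,1,-]
Step 4: ref 2 -> FAULT, frames=[4,1,2]
Step 5: ref 5 -> FAULT, evict 2, frames=[4,1,5]
At step 5: evicted page 2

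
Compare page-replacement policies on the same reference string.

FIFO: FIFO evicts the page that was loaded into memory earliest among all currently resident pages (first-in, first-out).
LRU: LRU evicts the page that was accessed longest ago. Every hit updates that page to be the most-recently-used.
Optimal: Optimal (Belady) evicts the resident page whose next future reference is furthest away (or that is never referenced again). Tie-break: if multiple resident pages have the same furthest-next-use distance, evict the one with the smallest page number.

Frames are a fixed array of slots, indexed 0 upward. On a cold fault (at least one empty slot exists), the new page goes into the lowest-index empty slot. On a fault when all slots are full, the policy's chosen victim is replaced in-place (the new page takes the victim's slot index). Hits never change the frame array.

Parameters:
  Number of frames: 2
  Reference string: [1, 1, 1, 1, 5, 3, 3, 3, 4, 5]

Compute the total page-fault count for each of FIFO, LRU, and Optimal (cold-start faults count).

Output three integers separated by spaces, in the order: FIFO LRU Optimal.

--- FIFO ---
  step 0: ref 1 -> FAULT, frames=[1,-] (faults so far: 1)
  step 1: ref 1 -> HIT, frames=[1,-] (faults so far: 1)
  step 2: ref 1 -> HIT, frames=[1,-] (faults so far: 1)
  step 3: ref 1 -> HIT, frames=[1,-] (faults so far: 1)
  step 4: ref 5 -> FAULT, frames=[1,5] (faults so far: 2)
  step 5: ref 3 -> FAULT, evict 1, frames=[3,5] (faults so far: 3)
  step 6: ref 3 -> HIT, frames=[3,5] (faults so far: 3)
  step 7: ref 3 -> HIT, frames=[3,5] (faults so far: 3)
  step 8: ref 4 -> FAULT, evict 5, frames=[3,4] (faults so far: 4)
  step 9: ref 5 -> FAULT, evict 3, frames=[5,4] (faults so far: 5)
  FIFO total faults: 5
--- LRU ---
  step 0: ref 1 -> FAULT, frames=[1,-] (faults so far: 1)
  step 1: ref 1 -> HIT, frames=[1,-] (faults so far: 1)
  step 2: ref 1 -> HIT, frames=[1,-] (faults so far: 1)
  step 3: ref 1 -> HIT, frames=[1,-] (faults so far: 1)
  step 4: ref 5 -> FAULT, frames=[1,5] (faults so far: 2)
  step 5: ref 3 -> FAULT, evict 1, frames=[3,5] (faults so far: 3)
  step 6: ref 3 -> HIT, frames=[3,5] (faults so far: 3)
  step 7: ref 3 -> HIT, frames=[3,5] (faults so far: 3)
  step 8: ref 4 -> FAULT, evict 5, frames=[3,4] (faults so far: 4)
  step 9: ref 5 -> FAULT, evict 3, frames=[5,4] (faults so far: 5)
  LRU total faults: 5
--- Optimal ---
  step 0: ref 1 -> FAULT, frames=[1,-] (faults so far: 1)
  step 1: ref 1 -> HIT, frames=[1,-] (faults so far: 1)
  step 2: ref 1 -> HIT, frames=[1,-] (faults so far: 1)
  step 3: ref 1 -> HIT, frames=[1,-] (faults so far: 1)
  step 4: ref 5 -> FAULT, frames=[1,5] (faults so far: 2)
  step 5: ref 3 -> FAULT, evict 1, frames=[3,5] (faults so far: 3)
  step 6: ref 3 -> HIT, frames=[3,5] (faults so far: 3)
  step 7: ref 3 -> HIT, frames=[3,5] (faults so far: 3)
  step 8: ref 4 -> FAULT, evict 3, frames=[4,5] (faults so far: 4)
  step 9: ref 5 -> HIT, frames=[4,5] (faults so far: 4)
  Optimal total faults: 4

Answer: 5 5 4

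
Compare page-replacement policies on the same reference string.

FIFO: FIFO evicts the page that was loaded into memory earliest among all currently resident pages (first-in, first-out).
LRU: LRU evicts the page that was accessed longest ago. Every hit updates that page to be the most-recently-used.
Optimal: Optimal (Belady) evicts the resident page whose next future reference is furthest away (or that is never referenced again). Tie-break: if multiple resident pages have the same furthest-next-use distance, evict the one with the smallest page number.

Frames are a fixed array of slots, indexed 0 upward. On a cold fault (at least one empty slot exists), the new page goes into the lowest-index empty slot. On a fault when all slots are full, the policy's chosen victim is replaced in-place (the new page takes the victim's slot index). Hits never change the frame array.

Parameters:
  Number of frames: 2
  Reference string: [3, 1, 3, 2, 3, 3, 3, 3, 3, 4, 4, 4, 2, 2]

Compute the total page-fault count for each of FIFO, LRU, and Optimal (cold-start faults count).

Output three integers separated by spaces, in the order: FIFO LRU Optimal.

--- FIFO ---
  step 0: ref 3 -> FAULT, frames=[3,-] (faults so far: 1)
  step 1: ref 1 -> FAULT, frames=[3,1] (faults so far: 2)
  step 2: ref 3 -> HIT, frames=[3,1] (faults so far: 2)
  step 3: ref 2 -> FAULT, evict 3, frames=[2,1] (faults so far: 3)
  step 4: ref 3 -> FAULT, evict 1, frames=[2,3] (faults so far: 4)
  step 5: ref 3 -> HIT, frames=[2,3] (faults so far: 4)
  step 6: ref 3 -> HIT, frames=[2,3] (faults so far: 4)
  step 7: ref 3 -> HIT, frames=[2,3] (faults so far: 4)
  step 8: ref 3 -> HIT, frames=[2,3] (faults so far: 4)
  step 9: ref 4 -> FAULT, evict 2, frames=[4,3] (faults so far: 5)
  step 10: ref 4 -> HIT, frames=[4,3] (faults so far: 5)
  step 11: ref 4 -> HIT, frames=[4,3] (faults so far: 5)
  step 12: ref 2 -> FAULT, evict 3, frames=[4,2] (faults so far: 6)
  step 13: ref 2 -> HIT, frames=[4,2] (faults so far: 6)
  FIFO total faults: 6
--- LRU ---
  step 0: ref 3 -> FAULT, frames=[3,-] (faults so far: 1)
  step 1: ref 1 -> FAULT, frames=[3,1] (faults so far: 2)
  step 2: ref 3 -> HIT, frames=[3,1] (faults so far: 2)
  step 3: ref 2 -> FAULT, evict 1, frames=[3,2] (faults so far: 3)
  step 4: ref 3 -> HIT, frames=[3,2] (faults so far: 3)
  step 5: ref 3 -> HIT, frames=[3,2] (faults so far: 3)
  step 6: ref 3 -> HIT, frames=[3,2] (faults so far: 3)
  step 7: ref 3 -> HIT, frames=[3,2] (faults so far: 3)
  step 8: ref 3 -> HIT, frames=[3,2] (faults so far: 3)
  step 9: ref 4 -> FAULT, evict 2, frames=[3,4] (faults so far: 4)
  step 10: ref 4 -> HIT, frames=[3,4] (faults so far: 4)
  step 11: ref 4 -> HIT, frames=[3,4] (faults so far: 4)
  step 12: ref 2 -> FAULT, evict 3, frames=[2,4] (faults so far: 5)
  step 13: ref 2 -> HIT, frames=[2,4] (faults so far: 5)
  LRU total faults: 5
--- Optimal ---
  step 0: ref 3 -> FAULT, frames=[3,-] (faults so far: 1)
  step 1: ref 1 -> FAULT, frames=[3,1] (faults so far: 2)
  step 2: ref 3 -> HIT, frames=[3,1] (faults so far: 2)
  step 3: ref 2 -> FAULT, evict 1, frames=[3,2] (faults so far: 3)
  step 4: ref 3 -> HIT, frames=[3,2] (faults so far: 3)
  step 5: ref 3 -> HIT, frames=[3,2] (faults so far: 3)
  step 6: ref 3 -> HIT, frames=[3,2] (faults so far: 3)
  step 7: ref 3 -> HIT, frames=[3,2] (faults so far: 3)
  step 8: ref 3 -> HIT, frames=[3,2] (faults so far: 3)
  step 9: ref 4 -> FAULT, evict 3, frames=[4,2] (faults so far: 4)
  step 10: ref 4 -> HIT, frames=[4,2] (faults so far: 4)
  step 11: ref 4 -> HIT, frames=[4,2] (faults so far: 4)
  step 12: ref 2 -> HIT, frames=[4,2] (faults so far: 4)
  step 13: ref 2 -> HIT, frames=[4,2] (faults so far: 4)
  Optimal total faults: 4

Answer: 6 5 4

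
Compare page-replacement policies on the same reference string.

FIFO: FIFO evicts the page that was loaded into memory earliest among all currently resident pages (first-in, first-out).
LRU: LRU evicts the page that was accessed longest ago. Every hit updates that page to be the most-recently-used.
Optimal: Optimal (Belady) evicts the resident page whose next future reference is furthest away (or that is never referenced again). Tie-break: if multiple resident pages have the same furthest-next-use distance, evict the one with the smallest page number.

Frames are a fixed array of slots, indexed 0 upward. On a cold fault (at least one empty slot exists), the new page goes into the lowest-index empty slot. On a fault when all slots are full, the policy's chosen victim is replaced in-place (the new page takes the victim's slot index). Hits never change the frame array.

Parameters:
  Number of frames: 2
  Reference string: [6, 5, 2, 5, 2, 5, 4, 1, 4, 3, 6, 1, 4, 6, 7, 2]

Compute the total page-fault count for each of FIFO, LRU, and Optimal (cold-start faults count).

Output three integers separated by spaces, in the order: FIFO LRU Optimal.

--- FIFO ---
  step 0: ref 6 -> FAULT, frames=[6,-] (faults so far: 1)
  step 1: ref 5 -> FAULT, frames=[6,5] (faults so far: 2)
  step 2: ref 2 -> FAULT, evict 6, frames=[2,5] (faults so far: 3)
  step 3: ref 5 -> HIT, frames=[2,5] (faults so far: 3)
  step 4: ref 2 -> HIT, frames=[2,5] (faults so far: 3)
  step 5: ref 5 -> HIT, frames=[2,5] (faults so far: 3)
  step 6: ref 4 -> FAULT, evict 5, frames=[2,4] (faults so far: 4)
  step 7: ref 1 -> FAULT, evict 2, frames=[1,4] (faults so far: 5)
  step 8: ref 4 -> HIT, frames=[1,4] (faults so far: 5)
  step 9: ref 3 -> FAULT, evict 4, frames=[1,3] (faults so far: 6)
  step 10: ref 6 -> FAULT, evict 1, frames=[6,3] (faults so far: 7)
  step 11: ref 1 -> FAULT, evict 3, frames=[6,1] (faults so far: 8)
  step 12: ref 4 -> FAULT, evict 6, frames=[4,1] (faults so far: 9)
  step 13: ref 6 -> FAULT, evict 1, frames=[4,6] (faults so far: 10)
  step 14: ref 7 -> FAULT, evict 4, frames=[7,6] (faults so far: 11)
  step 15: ref 2 -> FAULT, evict 6, frames=[7,2] (faults so far: 12)
  FIFO total faults: 12
--- LRU ---
  step 0: ref 6 -> FAULT, frames=[6,-] (faults so far: 1)
  step 1: ref 5 -> FAULT, frames=[6,5] (faults so far: 2)
  step 2: ref 2 -> FAULT, evict 6, frames=[2,5] (faults so far: 3)
  step 3: ref 5 -> HIT, frames=[2,5] (faults so far: 3)
  step 4: ref 2 -> HIT, frames=[2,5] (faults so far: 3)
  step 5: ref 5 -> HIT, frames=[2,5] (faults so far: 3)
  step 6: ref 4 -> FAULT, evict 2, frames=[4,5] (faults so far: 4)
  step 7: ref 1 -> FAULT, evict 5, frames=[4,1] (faults so far: 5)
  step 8: ref 4 -> HIT, frames=[4,1] (faults so far: 5)
  step 9: ref 3 -> FAULT, evict 1, frames=[4,3] (faults so far: 6)
  step 10: ref 6 -> FAULT, evict 4, frames=[6,3] (faults so far: 7)
  step 11: ref 1 -> FAULT, evict 3, frames=[6,1] (faults so far: 8)
  step 12: ref 4 -> FAULT, evict 6, frames=[4,1] (faults so far: 9)
  step 13: ref 6 -> FAULT, evict 1, frames=[4,6] (faults so far: 10)
  step 14: ref 7 -> FAULT, evict 4, frames=[7,6] (faults so far: 11)
  step 15: ref 2 -> FAULT, evict 6, frames=[7,2] (faults so far: 12)
  LRU total faults: 12
--- Optimal ---
  step 0: ref 6 -> FAULT, frames=[6,-] (faults so far: 1)
  step 1: ref 5 -> FAULT, frames=[6,5] (faults so far: 2)
  step 2: ref 2 -> FAULT, evict 6, frames=[2,5] (faults so far: 3)
  step 3: ref 5 -> HIT, frames=[2,5] (faults so far: 3)
  step 4: ref 2 -> HIT, frames=[2,5] (faults so far: 3)
  step 5: ref 5 -> HIT, frames=[2,5] (faults so far: 3)
  step 6: ref 4 -> FAULT, evict 5, frames=[2,4] (faults so far: 4)
  step 7: ref 1 -> FAULT, evict 2, frames=[1,4] (faults so far: 5)
  step 8: ref 4 -> HIT, frames=[1,4] (faults so far: 5)
  step 9: ref 3 -> FAULT, evict 4, frames=[1,3] (faults so far: 6)
  step 10: ref 6 -> FAULT, evict 3, frames=[1,6] (faults so far: 7)
  step 11: ref 1 -> HIT, frames=[1,6] (faults so far: 7)
  step 12: ref 4 -> FAULT, evict 1, frames=[4,6] (faults so far: 8)
  step 13: ref 6 -> HIT, frames=[4,6] (faults so far: 8)
  step 14: ref 7 -> FAULT, evict 4, frames=[7,6] (faults so far: 9)
  step 15: ref 2 -> FAULT, evict 6, frames=[7,2] (faults so far: 10)
  Optimal total faults: 10

Answer: 12 12 10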